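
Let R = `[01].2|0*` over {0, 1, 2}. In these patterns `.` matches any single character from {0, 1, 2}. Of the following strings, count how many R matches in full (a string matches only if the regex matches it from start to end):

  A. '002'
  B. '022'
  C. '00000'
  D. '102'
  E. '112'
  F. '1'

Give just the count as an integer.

A → match
B → match
C → match
D → match
E → match
F → no match
Total matched: 5

5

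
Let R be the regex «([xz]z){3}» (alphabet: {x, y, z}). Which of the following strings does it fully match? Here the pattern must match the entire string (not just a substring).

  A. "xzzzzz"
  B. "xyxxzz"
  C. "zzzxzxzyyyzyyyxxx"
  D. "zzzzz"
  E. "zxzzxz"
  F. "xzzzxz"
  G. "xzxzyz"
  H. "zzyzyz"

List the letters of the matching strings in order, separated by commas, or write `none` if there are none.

A → match
B → no match
C → no match — must end with "z"
D → no match
E → no match
F → match
G → no match
H → no match

A, F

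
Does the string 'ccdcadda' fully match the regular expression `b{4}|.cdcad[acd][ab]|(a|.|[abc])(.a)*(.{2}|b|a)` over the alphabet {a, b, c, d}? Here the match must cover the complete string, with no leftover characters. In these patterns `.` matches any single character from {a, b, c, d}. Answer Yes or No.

Yes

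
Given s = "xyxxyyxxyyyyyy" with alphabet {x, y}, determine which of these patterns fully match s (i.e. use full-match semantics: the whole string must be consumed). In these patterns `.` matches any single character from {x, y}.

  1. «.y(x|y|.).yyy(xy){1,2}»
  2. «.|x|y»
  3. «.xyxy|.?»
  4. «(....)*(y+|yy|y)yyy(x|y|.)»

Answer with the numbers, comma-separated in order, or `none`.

4

1 → no match — must end with "xy"
2 → no match
3 → no match
4 → match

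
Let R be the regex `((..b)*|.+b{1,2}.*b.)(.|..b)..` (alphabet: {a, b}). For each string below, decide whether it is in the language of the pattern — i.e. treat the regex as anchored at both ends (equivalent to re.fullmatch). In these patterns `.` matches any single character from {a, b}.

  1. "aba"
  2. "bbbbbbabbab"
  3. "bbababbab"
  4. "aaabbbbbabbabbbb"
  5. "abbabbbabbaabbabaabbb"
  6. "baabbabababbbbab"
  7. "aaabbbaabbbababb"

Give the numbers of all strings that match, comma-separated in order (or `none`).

1, 2, 4, 6

1. "aba" → match
2. "bbbbbbabbab" → match
3. "bbababbab" → no match
4 → match
5 → no match
6 → match
7 → no match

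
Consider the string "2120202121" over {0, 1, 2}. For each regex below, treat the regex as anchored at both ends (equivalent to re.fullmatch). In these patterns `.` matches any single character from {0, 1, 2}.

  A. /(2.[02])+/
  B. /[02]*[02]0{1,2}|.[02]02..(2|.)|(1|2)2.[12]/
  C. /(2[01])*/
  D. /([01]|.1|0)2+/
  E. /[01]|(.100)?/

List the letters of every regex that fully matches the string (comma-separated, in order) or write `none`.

C

A → no match
B → no match
C → match
D → no match — must end with "2"
E → no match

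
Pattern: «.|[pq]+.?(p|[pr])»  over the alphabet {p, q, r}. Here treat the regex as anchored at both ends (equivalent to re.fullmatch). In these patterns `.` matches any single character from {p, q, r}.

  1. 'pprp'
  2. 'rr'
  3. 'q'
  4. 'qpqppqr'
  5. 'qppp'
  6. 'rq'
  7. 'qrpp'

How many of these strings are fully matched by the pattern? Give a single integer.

4

1 → match
2 → no match
3 → match
4 → match
5 → match
6 → no match
7 → no match
Total matched: 4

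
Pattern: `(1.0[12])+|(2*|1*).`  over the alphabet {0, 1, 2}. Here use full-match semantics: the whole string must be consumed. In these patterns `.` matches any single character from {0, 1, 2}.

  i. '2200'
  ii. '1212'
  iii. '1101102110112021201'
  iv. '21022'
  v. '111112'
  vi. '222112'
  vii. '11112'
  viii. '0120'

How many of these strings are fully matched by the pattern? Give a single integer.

2

i. '2200' → no match
ii. '1212' → no match
iii → no match
iv. '21022' → no match
v. '111112' → match
vi. '222112' → no match
vii. '11112' → match
viii. '0120' → no match
Total matched: 2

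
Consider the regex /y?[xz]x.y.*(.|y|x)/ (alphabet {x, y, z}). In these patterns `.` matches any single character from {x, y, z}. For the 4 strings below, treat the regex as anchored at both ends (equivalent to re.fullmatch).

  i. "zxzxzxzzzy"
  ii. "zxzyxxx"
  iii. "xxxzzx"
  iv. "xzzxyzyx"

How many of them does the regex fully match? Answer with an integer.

i → no match
ii → match
iii → no match
iv → no match
Total matched: 1

1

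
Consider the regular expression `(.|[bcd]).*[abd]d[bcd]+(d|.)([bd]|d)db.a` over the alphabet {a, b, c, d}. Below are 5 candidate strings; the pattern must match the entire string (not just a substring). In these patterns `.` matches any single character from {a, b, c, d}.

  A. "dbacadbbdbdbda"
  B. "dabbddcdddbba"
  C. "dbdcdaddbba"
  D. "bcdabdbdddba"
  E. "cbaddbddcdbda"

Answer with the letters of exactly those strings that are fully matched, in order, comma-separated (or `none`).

A → match
B → match
C → match
D → no match
E → no match

A, B, C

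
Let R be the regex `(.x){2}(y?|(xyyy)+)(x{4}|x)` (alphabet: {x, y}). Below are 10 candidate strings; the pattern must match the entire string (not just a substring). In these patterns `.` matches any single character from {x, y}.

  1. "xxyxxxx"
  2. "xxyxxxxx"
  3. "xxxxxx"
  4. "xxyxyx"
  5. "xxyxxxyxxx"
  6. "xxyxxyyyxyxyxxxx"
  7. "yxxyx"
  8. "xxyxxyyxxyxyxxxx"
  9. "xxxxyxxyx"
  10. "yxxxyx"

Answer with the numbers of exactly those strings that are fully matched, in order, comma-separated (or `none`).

2, 4, 10

1. "xxyxxxx" → no match
2. "xxyxxxxx" → match
3. "xxxxxx" → no match
4. "xxyxyx" → match
5. "xxyxxxyxxx" → no match
6 → no match
7. "yxxyx" → no match
8 → no match
9. "xxxxyxxyx" → no match
10. "yxxxyx" → match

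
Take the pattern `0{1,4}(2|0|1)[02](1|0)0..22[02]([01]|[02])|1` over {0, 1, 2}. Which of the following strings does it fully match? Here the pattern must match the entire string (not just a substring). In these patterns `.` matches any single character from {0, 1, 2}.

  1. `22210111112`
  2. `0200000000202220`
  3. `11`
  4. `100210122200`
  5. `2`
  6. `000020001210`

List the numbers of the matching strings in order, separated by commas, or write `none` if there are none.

1 → no match
2 → no match
3 → no match
4 → no match
5 → no match
6 → no match

none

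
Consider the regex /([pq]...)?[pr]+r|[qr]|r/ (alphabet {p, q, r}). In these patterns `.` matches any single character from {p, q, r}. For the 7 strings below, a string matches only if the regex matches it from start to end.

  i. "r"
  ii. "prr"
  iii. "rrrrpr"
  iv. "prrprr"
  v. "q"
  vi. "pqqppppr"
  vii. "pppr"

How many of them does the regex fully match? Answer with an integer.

7

i. "r" → match
ii. "prr" → match
iii. "rrrrpr" → match
iv. "prrprr" → match
v. "q" → match
vi. "pqqppppr" → match
vii. "pppr" → match
Total matched: 7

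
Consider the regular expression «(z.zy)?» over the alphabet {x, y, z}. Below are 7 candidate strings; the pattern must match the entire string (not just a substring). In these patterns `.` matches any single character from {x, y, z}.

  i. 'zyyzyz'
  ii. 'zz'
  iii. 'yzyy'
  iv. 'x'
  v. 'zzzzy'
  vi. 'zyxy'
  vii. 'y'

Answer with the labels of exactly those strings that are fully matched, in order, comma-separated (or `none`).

none

i. 'zyyzyz' → no match
ii. 'zz' → no match
iii. 'yzyy' → no match
iv. 'x' → no match
v. 'zzzzy' → no match
vi. 'zyxy' → no match
vii. 'y' → no match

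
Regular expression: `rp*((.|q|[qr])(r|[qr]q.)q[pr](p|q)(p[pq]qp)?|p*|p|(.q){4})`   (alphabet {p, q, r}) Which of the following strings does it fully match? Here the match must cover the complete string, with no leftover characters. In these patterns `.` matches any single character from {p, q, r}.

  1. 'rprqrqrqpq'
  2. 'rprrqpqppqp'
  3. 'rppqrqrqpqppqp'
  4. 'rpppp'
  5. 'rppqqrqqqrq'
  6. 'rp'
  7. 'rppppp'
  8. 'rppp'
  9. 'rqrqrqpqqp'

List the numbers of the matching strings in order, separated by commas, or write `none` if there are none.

1 → match
2 → match
3 → match
4 → match
5 → match
6 → match
7 → match
8 → match
9 → match

1, 2, 3, 4, 5, 6, 7, 8, 9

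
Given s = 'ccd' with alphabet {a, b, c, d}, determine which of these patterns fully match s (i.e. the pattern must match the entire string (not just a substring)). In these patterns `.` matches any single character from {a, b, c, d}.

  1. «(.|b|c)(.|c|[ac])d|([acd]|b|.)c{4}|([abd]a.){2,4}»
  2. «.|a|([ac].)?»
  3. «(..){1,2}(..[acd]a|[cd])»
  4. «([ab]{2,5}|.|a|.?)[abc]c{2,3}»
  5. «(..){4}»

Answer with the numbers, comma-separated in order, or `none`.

1, 3

1 → match
2 → no match
3 → match
4 → no match — must end with 'c'
5 → no match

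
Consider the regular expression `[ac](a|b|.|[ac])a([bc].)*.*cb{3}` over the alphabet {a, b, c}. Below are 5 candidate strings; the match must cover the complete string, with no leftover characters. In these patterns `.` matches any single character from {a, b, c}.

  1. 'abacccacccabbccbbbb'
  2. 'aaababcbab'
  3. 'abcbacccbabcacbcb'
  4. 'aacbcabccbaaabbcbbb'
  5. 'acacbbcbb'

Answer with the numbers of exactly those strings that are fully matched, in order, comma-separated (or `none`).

none

1 → no match
2 → no match
3 → no match
4 → no match
5 → no match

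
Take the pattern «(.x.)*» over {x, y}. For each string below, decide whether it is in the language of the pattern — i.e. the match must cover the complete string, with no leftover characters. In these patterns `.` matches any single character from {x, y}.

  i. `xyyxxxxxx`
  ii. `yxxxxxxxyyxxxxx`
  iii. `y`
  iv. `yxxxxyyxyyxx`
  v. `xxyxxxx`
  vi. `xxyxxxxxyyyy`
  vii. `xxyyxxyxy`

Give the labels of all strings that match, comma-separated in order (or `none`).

i → no match
ii → match
iii → no match
iv → match
v → no match
vi → no match
vii → match

ii, iv, vii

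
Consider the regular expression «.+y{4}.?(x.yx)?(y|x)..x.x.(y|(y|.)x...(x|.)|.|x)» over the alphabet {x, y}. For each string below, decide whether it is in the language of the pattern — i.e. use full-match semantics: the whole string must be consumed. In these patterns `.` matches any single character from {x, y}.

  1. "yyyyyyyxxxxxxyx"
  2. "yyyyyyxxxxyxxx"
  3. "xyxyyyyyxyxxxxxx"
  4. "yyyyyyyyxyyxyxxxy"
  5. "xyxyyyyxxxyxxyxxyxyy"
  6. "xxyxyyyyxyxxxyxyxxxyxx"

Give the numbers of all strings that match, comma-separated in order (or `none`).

1 → match
2 → match
3 → match
4 → no match
5 → match
6 → match

1, 2, 3, 5, 6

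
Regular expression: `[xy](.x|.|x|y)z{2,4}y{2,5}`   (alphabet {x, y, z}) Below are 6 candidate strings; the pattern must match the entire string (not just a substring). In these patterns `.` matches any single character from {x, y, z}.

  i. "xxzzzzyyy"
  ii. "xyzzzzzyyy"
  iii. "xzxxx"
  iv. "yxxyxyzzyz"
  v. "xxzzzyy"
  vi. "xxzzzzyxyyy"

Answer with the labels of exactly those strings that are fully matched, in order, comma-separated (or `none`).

i. "xxzzzzyyy" → match
ii. "xyzzzzzyyy" → no match
iii. "xzxxx" → no match — must end with "y"
iv. "yxxyxyzzyz" → no match — must end with "y"
v. "xxzzzyy" → match
vi. "xxzzzzyxyyy" → no match

i, v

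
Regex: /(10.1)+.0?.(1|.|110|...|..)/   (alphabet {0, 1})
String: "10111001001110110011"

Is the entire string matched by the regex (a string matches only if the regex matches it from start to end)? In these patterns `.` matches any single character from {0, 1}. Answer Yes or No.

No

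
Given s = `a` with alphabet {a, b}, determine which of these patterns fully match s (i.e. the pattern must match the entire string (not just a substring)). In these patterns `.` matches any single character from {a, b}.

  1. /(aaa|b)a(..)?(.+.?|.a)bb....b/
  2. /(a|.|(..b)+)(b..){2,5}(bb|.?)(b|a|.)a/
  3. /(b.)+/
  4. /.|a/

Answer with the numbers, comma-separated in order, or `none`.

4

1 → no match — must end with `b`
2 → no match
3 → no match — must start with `b`
4 → match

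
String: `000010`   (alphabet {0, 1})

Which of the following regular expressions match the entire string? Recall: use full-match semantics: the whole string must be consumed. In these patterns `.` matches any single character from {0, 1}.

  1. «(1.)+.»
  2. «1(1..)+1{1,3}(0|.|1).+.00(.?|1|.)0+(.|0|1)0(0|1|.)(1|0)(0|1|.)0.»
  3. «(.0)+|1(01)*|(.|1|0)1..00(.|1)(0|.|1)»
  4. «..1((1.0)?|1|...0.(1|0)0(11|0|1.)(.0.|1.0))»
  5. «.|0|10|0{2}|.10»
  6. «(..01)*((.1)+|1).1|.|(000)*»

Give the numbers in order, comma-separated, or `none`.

1 → no match — must start with `1`
2 → no match — must start with `11`
3 → match
4 → no match
5 → no match
6 → no match

3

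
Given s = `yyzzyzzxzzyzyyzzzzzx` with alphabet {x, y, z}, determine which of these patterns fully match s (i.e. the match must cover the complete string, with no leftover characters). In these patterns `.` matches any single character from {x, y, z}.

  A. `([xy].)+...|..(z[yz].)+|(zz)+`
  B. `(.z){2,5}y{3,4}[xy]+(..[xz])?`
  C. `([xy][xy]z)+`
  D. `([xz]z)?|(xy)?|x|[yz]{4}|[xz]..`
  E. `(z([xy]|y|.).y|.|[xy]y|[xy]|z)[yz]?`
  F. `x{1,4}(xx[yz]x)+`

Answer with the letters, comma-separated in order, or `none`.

A → match
B → no match
C → no match — must end with `z`
D → no match
E → no match
F → no match — must start with `x`

A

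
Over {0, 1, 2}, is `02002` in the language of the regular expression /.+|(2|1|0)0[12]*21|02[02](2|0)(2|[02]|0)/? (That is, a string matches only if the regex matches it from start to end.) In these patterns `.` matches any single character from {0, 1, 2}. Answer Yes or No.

Yes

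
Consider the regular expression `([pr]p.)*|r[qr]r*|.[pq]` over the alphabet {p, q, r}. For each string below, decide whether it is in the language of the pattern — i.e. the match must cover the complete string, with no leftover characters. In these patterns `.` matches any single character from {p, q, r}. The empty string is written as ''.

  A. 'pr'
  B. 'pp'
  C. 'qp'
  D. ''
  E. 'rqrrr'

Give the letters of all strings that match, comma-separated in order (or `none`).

A → no match
B → match
C → match
D → match
E → match

B, C, D, E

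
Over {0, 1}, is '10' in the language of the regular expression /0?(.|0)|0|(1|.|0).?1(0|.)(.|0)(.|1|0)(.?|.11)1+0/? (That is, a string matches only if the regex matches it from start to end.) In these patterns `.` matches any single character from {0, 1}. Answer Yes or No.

No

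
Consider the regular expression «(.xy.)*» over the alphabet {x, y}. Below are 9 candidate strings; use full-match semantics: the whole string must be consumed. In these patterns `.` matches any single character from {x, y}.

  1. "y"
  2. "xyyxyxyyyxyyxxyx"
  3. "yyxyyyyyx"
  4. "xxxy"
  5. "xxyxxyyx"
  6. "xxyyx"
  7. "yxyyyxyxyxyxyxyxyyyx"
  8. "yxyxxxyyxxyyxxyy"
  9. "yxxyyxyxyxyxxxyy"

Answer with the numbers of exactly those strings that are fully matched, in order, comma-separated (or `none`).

8

1 → no match
2 → no match
3 → no match
4 → no match
5 → no match
6 → no match
7 → no match
8 → match
9 → no match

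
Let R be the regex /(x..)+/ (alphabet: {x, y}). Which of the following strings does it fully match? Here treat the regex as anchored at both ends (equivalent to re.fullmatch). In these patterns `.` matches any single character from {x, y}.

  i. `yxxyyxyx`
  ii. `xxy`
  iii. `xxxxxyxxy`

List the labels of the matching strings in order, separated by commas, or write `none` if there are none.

ii, iii

i → no match — must start with `x`
ii → match
iii → match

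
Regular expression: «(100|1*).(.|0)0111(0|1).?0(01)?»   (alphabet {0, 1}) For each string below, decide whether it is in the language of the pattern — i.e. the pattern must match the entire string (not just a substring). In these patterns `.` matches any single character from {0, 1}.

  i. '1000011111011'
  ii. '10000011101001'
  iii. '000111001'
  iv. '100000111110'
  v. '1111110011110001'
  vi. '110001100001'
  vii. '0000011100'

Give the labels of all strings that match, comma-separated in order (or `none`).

i → no match
ii → match
iii → no match
iv → match
v → match
vi → no match
vii → no match

ii, iv, v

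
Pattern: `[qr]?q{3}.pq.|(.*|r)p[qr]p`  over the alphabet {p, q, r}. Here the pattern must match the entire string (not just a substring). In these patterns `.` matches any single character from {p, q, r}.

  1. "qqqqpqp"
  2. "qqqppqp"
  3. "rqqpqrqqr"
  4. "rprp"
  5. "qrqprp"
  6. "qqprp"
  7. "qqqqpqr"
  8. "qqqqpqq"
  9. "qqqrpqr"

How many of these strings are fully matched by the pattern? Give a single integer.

8

1 → match
2 → match
3 → no match
4 → match
5 → match
6 → match
7 → match
8 → match
9 → match
Total matched: 8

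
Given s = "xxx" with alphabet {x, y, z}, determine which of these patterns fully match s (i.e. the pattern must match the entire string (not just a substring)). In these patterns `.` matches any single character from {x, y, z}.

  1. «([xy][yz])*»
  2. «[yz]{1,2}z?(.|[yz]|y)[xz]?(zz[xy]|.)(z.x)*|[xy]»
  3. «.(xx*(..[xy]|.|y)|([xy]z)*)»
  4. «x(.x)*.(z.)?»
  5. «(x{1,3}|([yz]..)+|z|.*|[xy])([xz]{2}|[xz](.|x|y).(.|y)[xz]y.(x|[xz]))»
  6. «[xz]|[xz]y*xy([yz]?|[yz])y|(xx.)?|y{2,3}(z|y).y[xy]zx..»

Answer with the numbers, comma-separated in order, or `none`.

3, 5, 6

1 → no match
2 → no match
3 → match
4 → no match
5 → match
6 → match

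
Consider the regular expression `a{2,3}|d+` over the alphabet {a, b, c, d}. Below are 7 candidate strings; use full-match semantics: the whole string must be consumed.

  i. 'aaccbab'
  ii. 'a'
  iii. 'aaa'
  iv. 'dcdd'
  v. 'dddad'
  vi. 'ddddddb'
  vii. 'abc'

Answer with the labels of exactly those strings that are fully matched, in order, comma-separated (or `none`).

iii

i → no match
ii → no match
iii → match
iv → no match
v → no match
vi → no match
vii → no match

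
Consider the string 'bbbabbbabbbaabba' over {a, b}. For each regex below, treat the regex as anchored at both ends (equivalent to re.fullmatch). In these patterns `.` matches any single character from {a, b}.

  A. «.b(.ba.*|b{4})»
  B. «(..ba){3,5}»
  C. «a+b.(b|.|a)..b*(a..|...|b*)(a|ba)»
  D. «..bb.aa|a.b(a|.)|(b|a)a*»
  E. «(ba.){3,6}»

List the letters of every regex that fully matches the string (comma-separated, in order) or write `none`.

B

A → no match
B → match
C → no match — must start with 'a'
D → no match
E → no match — must start with 'ba'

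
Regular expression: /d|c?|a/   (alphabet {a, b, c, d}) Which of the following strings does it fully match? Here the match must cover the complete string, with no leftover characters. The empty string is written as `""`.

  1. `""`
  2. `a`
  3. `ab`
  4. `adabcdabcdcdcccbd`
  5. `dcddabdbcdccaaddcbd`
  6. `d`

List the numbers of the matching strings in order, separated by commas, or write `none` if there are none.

1, 2, 6

1 → match
2 → match
3 → no match
4 → no match
5 → no match
6 → match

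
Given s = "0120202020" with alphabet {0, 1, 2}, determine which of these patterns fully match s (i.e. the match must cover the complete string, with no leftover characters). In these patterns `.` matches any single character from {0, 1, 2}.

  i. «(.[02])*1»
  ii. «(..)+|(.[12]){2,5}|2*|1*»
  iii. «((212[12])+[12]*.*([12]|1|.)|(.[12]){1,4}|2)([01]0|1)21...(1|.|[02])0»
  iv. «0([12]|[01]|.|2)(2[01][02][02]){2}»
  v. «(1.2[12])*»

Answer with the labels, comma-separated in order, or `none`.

ii, iv

i → no match — must end with "1"
ii → match
iii → no match
iv → match
v → no match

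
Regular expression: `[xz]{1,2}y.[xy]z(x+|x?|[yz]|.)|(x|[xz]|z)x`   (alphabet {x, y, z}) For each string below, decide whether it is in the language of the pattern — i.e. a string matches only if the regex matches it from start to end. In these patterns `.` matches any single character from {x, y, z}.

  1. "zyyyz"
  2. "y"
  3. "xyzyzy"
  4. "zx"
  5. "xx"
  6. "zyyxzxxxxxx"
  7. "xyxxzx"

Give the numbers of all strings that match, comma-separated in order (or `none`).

1 → match
2 → no match
3 → match
4 → match
5 → match
6 → match
7 → match

1, 3, 4, 5, 6, 7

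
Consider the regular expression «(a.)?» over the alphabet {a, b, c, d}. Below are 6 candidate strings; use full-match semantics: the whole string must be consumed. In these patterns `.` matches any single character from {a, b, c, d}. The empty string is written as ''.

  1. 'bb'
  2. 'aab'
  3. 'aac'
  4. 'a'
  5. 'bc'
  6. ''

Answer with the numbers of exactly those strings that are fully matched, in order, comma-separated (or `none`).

1. 'bb' → no match
2. 'aab' → no match
3. 'aac' → no match
4. 'a' → no match
5. 'bc' → no match
6. '' → match

6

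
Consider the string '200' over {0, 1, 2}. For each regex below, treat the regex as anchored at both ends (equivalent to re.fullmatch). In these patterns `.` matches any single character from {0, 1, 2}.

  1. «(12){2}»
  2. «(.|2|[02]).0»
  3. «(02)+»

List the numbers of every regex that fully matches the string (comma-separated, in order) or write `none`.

1 → no match — must start with '12'
2 → match
3 → no match — must start with '02'

2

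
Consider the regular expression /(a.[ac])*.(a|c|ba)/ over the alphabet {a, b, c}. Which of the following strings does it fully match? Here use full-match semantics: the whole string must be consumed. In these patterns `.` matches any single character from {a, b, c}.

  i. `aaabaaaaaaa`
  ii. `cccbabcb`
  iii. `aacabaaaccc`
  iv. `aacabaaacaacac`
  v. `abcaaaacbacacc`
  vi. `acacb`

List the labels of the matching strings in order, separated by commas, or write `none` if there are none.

iii, iv

i → no match
ii → no match
iii → match
iv → match
v → no match
vi → no match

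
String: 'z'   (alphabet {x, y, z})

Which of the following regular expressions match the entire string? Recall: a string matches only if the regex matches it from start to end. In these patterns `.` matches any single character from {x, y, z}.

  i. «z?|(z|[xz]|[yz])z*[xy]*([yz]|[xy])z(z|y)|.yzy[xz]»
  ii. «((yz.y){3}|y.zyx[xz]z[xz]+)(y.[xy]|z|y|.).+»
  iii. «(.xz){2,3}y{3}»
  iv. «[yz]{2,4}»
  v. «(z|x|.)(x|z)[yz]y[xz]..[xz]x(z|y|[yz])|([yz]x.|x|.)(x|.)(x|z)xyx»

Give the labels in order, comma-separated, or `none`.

i

i → match
ii → no match
iii → no match — must end with 'y'
iv → no match
v → no match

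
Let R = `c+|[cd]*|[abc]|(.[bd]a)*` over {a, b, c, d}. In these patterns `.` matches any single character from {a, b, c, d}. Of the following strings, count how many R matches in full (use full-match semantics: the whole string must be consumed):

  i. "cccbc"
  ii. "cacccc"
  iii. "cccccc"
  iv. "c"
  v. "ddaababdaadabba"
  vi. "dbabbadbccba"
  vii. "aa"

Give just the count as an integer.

3

i. "cccbc" → no match
ii. "cacccc" → no match
iii. "cccccc" → match
iv. "c" → match
v → match
vi. "dbabbadbccba" → no match
vii. "aa" → no match
Total matched: 3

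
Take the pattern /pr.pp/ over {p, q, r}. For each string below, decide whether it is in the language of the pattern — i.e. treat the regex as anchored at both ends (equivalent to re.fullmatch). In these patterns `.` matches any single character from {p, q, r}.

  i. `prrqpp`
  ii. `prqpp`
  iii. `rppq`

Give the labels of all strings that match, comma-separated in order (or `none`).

i. `prrqpp` → no match
ii. `prqpp` → match
iii. `rppq` → no match — must start with `pr`

ii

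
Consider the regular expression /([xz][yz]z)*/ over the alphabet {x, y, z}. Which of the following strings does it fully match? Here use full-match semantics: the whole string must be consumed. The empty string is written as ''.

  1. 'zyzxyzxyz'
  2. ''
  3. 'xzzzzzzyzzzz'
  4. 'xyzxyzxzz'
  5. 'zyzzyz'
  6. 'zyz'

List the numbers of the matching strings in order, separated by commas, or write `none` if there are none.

1 → match
2 → match
3 → match
4 → match
5 → match
6 → match

1, 2, 3, 4, 5, 6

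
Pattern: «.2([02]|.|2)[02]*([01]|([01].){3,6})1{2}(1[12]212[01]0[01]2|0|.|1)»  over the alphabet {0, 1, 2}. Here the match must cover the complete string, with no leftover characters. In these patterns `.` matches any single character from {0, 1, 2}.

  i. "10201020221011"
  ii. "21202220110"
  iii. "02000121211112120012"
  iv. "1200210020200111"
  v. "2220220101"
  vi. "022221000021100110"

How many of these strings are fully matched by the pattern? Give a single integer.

i → no match
ii → no match
iii → match
iv → match
v → no match
vi → match
Total matched: 3

3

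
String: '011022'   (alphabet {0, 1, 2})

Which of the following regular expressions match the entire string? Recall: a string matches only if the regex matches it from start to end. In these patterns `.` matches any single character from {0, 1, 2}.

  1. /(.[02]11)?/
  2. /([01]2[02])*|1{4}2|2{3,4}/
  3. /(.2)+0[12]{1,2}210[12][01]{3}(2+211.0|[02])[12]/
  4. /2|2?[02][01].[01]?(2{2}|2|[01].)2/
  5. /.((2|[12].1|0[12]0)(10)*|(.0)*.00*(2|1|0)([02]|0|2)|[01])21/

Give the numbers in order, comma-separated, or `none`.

1 → no match
2 → no match
3 → no match
4 → match
5 → no match — must end with '21'

4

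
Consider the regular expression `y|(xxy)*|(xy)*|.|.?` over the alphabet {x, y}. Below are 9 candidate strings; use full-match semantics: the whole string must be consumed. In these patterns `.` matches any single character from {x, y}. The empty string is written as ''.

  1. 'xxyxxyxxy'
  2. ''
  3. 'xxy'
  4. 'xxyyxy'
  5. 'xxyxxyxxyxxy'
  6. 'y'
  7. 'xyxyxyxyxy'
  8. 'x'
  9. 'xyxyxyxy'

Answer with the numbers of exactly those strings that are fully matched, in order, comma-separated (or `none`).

1 → match
2 → match
3 → match
4 → no match
5 → match
6 → match
7 → match
8 → match
9 → match

1, 2, 3, 5, 6, 7, 8, 9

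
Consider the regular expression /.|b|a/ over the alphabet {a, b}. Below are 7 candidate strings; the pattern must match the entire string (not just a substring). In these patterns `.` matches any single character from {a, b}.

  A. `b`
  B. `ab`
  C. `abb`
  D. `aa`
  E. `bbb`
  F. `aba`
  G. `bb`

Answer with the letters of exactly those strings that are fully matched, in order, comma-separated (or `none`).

A

A → match
B → no match
C → no match
D → no match
E → no match
F → no match
G → no match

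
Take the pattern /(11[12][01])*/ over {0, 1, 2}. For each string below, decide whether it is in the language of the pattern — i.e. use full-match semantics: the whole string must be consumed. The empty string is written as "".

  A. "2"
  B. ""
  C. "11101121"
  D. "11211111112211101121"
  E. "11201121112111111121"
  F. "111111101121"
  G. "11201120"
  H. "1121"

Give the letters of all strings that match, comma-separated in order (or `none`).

B, C, E, F, G, H

A. "2" → no match
B. "" → match
C. "11101121" → match
D → no match
E → match
F. "111111101121" → match
G. "11201120" → match
H. "1121" → match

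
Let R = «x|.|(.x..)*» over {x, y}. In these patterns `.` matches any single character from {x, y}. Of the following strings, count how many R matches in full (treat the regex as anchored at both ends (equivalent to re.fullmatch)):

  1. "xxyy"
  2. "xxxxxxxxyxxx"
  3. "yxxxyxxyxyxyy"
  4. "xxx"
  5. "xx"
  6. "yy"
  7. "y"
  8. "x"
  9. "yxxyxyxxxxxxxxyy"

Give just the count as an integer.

4

1 → match
2 → match
3 → no match
4 → no match
5 → no match
6 → no match
7 → match
8 → match
9 → no match
Total matched: 4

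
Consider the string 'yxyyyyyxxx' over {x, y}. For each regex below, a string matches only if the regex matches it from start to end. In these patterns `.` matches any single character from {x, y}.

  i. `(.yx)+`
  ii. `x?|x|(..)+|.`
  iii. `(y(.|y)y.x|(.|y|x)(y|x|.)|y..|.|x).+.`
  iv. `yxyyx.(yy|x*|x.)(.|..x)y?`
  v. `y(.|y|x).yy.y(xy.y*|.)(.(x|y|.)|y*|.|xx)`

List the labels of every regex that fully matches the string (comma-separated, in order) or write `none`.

ii, iii, v

i → no match — must end with 'yx'
ii → match
iii → match
iv → no match — must start with 'yxyyx'
v → match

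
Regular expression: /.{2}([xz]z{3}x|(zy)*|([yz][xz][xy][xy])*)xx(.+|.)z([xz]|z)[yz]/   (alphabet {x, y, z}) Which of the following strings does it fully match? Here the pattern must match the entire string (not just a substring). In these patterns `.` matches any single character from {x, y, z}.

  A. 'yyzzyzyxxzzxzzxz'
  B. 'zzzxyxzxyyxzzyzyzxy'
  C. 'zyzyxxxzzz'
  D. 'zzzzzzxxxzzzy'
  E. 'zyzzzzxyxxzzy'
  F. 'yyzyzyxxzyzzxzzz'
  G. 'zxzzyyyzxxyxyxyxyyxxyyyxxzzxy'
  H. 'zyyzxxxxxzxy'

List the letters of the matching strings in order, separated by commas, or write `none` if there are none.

A → no match
B → no match
C → match
D → match
E → no match
F → match
G → match
H → match

C, D, F, G, H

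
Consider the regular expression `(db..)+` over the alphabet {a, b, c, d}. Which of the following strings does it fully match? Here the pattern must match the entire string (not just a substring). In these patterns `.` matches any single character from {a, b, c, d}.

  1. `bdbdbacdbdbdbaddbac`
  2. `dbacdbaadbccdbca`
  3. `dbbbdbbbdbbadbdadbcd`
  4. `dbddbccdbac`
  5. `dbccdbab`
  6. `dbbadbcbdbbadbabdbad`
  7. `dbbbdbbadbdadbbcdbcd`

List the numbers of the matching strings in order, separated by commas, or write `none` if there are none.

1 → no match — must start with `db`
2 → match
3 → match
4 → no match
5 → match
6 → match
7 → match

2, 3, 5, 6, 7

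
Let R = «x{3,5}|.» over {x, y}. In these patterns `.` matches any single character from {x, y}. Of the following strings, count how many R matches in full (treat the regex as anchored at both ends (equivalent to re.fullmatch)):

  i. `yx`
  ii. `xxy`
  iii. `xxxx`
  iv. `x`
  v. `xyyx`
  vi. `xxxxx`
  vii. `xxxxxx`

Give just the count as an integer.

i → no match
ii → no match
iii → match
iv → match
v → no match
vi → match
vii → no match
Total matched: 3

3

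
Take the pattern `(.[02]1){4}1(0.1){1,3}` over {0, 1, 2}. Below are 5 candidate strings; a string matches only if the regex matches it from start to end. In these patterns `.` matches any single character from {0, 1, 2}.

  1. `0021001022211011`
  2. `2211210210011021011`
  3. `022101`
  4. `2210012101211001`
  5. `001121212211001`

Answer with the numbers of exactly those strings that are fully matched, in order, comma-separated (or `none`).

1 → no match
2 → match
3. `022101` → no match
4 → no match
5 → no match

2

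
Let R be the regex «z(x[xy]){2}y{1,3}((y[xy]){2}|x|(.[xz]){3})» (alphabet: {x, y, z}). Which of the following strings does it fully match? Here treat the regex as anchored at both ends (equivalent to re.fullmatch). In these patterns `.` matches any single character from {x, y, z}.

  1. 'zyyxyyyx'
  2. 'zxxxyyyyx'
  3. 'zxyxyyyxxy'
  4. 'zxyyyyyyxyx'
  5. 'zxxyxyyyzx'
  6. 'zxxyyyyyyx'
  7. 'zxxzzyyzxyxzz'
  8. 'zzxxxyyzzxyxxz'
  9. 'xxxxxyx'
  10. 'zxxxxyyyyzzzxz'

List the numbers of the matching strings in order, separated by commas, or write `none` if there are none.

2, 10

1. 'zyyxyyyx' → no match — must start with 'zx'
2. 'zxxxyyyyx' → match
3. 'zxyxyyyxxy' → no match
4. 'zxyyyyyyxyx' → no match
5. 'zxxyxyyyzx' → no match
6. 'zxxyyyyyyx' → no match
7 → no match
8 → no match — must start with 'zx'
9. 'xxxxxyx' → no match — must start with 'zx'
10 → match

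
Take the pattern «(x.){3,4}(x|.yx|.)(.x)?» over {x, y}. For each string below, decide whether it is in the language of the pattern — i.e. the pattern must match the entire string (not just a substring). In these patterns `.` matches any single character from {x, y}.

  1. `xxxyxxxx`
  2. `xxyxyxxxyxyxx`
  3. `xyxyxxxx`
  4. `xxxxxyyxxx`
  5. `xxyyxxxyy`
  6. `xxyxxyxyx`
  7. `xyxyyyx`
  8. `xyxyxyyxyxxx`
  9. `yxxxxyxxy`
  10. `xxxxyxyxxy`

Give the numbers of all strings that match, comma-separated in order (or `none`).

none

1. `xxxyxxxx` → no match
2 → no match
3. `xyxyxxxx` → no match
4. `xxxxxyyxxx` → no match
5. `xxyyxxxyy` → no match
6. `xxyxxyxyx` → no match
7. `xyxyyyx` → no match
8. `xyxyxyyxyxxx` → no match
9. `yxxxxyxxy` → no match — must start with `x`
10. `xxxxyxyxxy` → no match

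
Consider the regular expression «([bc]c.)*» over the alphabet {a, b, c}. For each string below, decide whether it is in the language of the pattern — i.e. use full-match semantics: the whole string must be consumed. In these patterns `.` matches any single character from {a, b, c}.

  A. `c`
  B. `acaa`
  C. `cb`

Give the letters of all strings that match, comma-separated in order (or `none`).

none

A. `c` → no match
B. `acaa` → no match
C. `cb` → no match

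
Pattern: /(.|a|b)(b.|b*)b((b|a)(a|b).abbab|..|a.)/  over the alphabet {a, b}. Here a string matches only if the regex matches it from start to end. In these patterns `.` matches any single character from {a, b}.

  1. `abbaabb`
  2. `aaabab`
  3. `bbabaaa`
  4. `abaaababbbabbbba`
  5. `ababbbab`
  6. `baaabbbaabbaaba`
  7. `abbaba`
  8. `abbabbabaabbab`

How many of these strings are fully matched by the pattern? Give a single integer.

1 → no match
2 → no match
3 → no match
4 → no match
5 → no match
6 → no match
7 → no match
8 → no match
Total matched: 0

0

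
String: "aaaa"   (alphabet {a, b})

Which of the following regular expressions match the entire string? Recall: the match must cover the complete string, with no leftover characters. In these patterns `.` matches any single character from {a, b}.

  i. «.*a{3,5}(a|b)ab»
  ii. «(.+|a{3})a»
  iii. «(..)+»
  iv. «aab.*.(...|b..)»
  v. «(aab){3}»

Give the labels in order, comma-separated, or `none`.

ii, iii

i → no match — must end with "ab"
ii → match
iii → match
iv → no match — must start with "aab"
v → no match — must start with "aab"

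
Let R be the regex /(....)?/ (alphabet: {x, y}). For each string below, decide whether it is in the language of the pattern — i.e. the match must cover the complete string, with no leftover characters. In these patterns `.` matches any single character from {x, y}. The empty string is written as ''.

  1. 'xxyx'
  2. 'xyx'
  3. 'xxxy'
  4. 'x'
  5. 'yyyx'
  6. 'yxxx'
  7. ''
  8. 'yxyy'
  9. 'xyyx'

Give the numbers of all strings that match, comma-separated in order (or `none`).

1 → match
2 → no match
3 → match
4 → no match
5 → match
6 → match
7 → match
8 → match
9 → match

1, 3, 5, 6, 7, 8, 9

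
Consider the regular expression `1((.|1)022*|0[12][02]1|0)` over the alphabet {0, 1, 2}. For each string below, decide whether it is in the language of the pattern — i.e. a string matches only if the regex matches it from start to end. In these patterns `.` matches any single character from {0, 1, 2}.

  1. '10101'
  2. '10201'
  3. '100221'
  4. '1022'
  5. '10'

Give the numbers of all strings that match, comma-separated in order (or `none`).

1, 2, 5

1 → match
2 → match
3 → no match
4 → no match
5 → match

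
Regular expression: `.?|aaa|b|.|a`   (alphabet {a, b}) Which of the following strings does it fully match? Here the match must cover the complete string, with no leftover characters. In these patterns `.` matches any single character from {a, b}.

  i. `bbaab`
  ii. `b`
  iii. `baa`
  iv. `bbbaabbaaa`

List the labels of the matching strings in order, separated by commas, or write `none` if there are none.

i. `bbaab` → no match
ii. `b` → match
iii. `baa` → no match
iv. `bbbaabbaaa` → no match

ii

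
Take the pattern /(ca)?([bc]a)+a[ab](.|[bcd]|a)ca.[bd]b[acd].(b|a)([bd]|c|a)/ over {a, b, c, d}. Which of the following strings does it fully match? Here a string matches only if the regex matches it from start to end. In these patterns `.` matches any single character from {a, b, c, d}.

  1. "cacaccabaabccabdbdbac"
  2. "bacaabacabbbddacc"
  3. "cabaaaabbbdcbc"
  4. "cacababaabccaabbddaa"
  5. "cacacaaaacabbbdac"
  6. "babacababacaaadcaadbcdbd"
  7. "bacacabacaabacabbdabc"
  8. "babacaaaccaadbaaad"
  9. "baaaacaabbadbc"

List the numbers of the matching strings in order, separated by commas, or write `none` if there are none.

4, 6, 8, 9

1 → no match
2 → no match
3 → no match
4 → match
5 → no match
6 → match
7 → no match
8 → match
9 → match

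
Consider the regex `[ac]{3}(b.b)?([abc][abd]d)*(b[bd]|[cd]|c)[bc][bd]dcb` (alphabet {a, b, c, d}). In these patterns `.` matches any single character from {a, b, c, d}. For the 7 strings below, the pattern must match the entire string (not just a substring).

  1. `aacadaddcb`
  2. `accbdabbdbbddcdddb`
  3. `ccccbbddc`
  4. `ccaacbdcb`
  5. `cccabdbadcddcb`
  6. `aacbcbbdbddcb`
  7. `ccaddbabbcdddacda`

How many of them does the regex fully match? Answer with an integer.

1

1 → no match
2 → no match — must end with `dcb`
3 → no match — must end with `dcb`
4 → no match
5 → no match
6 → match
7 → no match — must end with `dcb`
Total matched: 1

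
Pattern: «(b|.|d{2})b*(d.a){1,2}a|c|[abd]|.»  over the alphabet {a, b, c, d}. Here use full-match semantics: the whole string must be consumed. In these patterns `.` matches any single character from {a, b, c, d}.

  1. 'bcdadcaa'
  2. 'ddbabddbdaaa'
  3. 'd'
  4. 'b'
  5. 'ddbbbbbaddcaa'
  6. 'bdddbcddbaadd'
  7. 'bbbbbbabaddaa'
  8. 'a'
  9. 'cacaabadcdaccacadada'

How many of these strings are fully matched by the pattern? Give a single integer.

1 → no match
2 → no match
3 → match
4 → match
5 → no match
6 → no match
7 → no match
8 → match
9 → no match
Total matched: 3

3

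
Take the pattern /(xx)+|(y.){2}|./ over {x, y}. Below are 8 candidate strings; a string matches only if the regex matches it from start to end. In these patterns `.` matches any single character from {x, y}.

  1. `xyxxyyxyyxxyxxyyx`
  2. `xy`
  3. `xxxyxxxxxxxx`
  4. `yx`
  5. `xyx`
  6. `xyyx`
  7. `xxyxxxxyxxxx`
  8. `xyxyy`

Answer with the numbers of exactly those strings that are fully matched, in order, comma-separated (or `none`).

none

1 → no match
2 → no match
3 → no match
4 → no match
5 → no match
6 → no match
7 → no match
8 → no match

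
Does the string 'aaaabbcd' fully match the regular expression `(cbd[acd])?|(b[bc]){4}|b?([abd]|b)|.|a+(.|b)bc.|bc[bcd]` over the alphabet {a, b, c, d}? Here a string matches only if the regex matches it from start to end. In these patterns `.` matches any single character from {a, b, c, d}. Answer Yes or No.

Yes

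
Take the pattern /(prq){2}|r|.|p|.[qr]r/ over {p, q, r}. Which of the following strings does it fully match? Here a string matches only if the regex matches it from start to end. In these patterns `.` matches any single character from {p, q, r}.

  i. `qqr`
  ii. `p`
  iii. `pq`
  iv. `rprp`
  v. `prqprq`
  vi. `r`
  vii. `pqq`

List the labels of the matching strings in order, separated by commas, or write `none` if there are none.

i → match
ii → match
iii → no match
iv → no match
v → match
vi → match
vii → no match

i, ii, v, vi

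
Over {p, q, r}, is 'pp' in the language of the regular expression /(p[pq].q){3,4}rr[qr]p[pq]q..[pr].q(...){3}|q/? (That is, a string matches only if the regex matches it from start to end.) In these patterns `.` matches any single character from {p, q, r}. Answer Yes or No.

No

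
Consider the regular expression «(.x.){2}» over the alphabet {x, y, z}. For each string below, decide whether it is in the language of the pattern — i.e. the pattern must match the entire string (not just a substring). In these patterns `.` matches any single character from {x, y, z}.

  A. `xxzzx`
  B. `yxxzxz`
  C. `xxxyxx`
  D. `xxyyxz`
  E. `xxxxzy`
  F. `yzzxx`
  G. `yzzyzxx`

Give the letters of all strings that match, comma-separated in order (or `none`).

A → no match
B → match
C → match
D → match
E → no match
F → no match
G → no match

B, C, D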